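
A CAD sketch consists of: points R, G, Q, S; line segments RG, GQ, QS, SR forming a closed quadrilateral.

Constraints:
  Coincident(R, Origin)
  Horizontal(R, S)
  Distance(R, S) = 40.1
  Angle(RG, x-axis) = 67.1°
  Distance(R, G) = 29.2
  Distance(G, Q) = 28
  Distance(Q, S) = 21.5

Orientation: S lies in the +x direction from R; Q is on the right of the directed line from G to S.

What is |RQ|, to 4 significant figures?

18.60

Checks: |GQ| = 28.00 ✓; |QS| = 21.50 ✓.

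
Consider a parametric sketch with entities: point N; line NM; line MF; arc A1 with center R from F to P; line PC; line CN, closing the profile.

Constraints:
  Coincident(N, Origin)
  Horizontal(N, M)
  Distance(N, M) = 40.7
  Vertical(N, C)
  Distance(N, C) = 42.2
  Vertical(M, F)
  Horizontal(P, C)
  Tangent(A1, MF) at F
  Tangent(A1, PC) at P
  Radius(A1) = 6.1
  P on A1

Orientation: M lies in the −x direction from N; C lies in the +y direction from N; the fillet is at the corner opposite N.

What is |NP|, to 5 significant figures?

54.571

N is at the origin; NM is horizontal with |NM| = 40.7 and M on the −x side, so M = (-40.700, 0.0000). N and C share the same x with |NC| = 42.2 and C on the +y side, so C = (0.0000, 42.200). The virtual corner opposite N is at (-40.700, 42.200). A1 meets MF tangentially, so RF is at right angles to MF and the tangent condition forces RP to be normal to PC, with radius 6.1, so the center R sits 6.1 in from both sides at R = (-34.600, 36.100). That places the tangent points at F = (-40.700, 36.100) on MF and P = (-34.600, 42.200) on PC. Then |NP| = |P − N| = 54.571.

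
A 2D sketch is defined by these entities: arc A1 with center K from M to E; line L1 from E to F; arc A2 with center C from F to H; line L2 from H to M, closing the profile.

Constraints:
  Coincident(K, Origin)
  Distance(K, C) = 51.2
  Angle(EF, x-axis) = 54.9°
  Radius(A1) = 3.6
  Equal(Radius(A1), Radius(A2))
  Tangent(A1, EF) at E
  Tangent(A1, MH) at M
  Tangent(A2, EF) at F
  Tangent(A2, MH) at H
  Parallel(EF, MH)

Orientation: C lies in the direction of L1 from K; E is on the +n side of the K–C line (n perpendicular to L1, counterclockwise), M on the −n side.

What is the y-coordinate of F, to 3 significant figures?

44.0

The slot axis is L1's direction at 54.9°, so u = (cos 54.9°, sin 54.9°) = (0.575, 0.818) and n = (−sin 54.9°, cos 54.9°) = (-0.818, 0.575). K is at the origin and C lies 51.2 along u from K, so C = 51.2·u = (29.4, 41.9). Tangency of A1 to both parallel lines with radius 3.6 puts E and M at K ± 3.6·n: E = (-2.95, 2.07), M = (2.95, -2.07). Equal radii place F and H the same way about C: F = C + 3.6·n = (26.5, 44.0), H = C − 3.6·n = (32.4, 39.8). So F.y = 44.0.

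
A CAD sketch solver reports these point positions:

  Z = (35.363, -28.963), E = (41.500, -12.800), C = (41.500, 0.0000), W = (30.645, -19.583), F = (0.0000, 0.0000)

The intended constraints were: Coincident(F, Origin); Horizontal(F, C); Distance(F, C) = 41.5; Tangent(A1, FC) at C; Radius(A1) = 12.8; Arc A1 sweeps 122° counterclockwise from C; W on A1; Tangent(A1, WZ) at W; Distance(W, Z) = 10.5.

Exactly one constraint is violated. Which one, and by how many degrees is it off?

Tangent(A1, WZ) at W — off by 5.30°.

F = (0.00, 0.00) ✓; F.y = 0.00, C.y = 0.00 ✓; |FC| = 41.50 ✓; ∠(EC, CF) = 90.00° ✓; |EC| = 12.80 ✓; bearing(E→W) − bearing(E→C) = 122.0° ✓; |EW| = 12.80 ✓; ∠(EW, WZ) = 95.30° ✗; |WZ| = 10.50 ✓.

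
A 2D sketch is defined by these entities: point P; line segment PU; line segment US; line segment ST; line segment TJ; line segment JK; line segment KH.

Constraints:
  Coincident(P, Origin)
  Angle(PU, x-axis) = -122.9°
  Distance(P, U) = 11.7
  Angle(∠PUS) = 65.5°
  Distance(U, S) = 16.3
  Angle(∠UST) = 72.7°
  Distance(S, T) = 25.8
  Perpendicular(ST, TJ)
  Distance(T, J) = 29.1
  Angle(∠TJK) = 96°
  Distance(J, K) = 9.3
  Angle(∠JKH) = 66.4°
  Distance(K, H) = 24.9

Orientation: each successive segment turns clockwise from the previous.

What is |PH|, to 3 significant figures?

10.6

P is at the origin; PU runs at -122.9° with length 11.7, so U = (-6.36, -9.82). ∠PUS = 65.5° gives US at 123° from the x-axis; with |US| = 16.3, S = (-15.1, 3.91). ∠UST = 72.7° gives ST at 15.3° from the x-axis; with |ST| = 25.8, T = (9.75, 10.7). ST is perpendicular to TJ, so TJ runs at -74.7°; with |TJ| = 29.1, J = (17.4, -17.4). ∠TJK = 96.0° gives JK at -159° from the x-axis; with |JK| = 9.3, K = (8.76, -20.7). ∠JKH = 66.4° gives KH at 87.7° from the x-axis; with |KH| = 24.9, H = (9.76, 4.15). Then |PH| = |H − P| = 10.6.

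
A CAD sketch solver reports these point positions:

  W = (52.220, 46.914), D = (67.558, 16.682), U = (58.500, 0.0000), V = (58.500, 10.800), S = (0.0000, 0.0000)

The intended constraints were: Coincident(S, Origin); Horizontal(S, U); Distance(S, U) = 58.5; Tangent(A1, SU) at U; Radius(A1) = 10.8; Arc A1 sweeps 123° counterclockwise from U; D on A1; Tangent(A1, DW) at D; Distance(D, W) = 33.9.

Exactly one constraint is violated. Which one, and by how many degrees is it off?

Tangent(A1, DW) at D — off by 6.10°.

S = (0.00, 0.00) ✓; S.y = 0.00, U.y = 0.00 ✓; |SU| = 58.50 ✓; ∠(VU, US) = 90.00° ✓; |VU| = 10.80 ✓; bearing(V→D) − bearing(V→U) = 123.0° ✓; |VD| = 10.80 ✓; ∠(VD, DW) = 96.10° ✗; |DW| = 33.90 ✓.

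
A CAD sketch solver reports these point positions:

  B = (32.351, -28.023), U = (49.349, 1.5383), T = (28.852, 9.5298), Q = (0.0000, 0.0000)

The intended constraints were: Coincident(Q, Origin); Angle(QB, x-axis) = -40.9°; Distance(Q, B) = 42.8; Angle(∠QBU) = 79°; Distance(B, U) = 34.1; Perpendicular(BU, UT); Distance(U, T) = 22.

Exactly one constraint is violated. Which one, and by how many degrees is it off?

Perpendicular(BU, UT) — off by 8.60°.

Q = (0.00, 0.00) ✓; QB at -40.90° ✓; |QB| = 42.80 ✓; ∠QBU = 79.00° ✓; |BU| = 34.10 ✓; ∠(BU, UT) = 98.60° ✗; |UT| = 22.00 ✓.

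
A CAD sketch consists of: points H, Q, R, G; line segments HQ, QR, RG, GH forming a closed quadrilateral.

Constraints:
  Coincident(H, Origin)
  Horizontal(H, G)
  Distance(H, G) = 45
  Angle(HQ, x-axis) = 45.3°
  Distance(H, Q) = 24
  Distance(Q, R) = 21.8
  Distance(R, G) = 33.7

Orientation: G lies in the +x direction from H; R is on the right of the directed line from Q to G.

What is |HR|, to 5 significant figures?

12.247

Checks: |QR| = 21.80 ✓; |RG| = 33.70 ✓.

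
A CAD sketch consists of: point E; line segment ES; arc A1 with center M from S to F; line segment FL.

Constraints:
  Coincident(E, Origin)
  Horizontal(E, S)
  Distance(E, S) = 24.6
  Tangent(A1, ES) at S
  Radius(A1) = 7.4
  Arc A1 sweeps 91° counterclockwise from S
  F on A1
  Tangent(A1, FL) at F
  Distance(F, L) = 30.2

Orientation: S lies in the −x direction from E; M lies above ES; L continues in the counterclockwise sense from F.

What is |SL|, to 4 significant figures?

38.35

On A1, S sits at bearing -90° from M; a 91° counterclockwise sweep puts F at bearing 1°, so F = M + 7.4·(cos 1°, sin 1°) = (-17.20, 7.529). A1 meets FL tangentially, so MF is at right angles to FL, so FL runs along (−sin 1°, cos 1°); with |FL| = 30.2, L = (-17.73, 37.72). Then |SL| = |L − S| = 38.35.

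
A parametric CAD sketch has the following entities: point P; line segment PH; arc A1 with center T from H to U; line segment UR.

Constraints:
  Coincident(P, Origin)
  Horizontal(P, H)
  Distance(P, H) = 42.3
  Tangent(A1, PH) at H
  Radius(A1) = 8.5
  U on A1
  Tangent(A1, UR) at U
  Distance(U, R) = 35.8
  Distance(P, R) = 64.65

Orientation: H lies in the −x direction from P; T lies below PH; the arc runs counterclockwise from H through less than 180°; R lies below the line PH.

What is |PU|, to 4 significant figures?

51.63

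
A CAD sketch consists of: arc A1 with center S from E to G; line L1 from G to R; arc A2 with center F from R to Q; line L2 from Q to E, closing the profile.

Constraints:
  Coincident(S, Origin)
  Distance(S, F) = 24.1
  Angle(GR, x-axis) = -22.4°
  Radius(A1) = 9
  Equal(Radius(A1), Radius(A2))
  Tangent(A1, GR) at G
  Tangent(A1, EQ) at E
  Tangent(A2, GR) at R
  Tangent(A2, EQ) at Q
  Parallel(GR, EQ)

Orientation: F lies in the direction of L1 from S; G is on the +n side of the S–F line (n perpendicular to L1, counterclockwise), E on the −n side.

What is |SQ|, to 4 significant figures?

25.73

The slot axis is L1's direction at -22.4°, so u = (cos -22.4°, sin -22.4°) = (0.9245, -0.3811) and n = (−sin -22.4°, cos -22.4°) = (0.3811, 0.9245). S is at the origin and F lies 24.1 along u from S, so F = 24.1·u = (22.28, -9.184). Tangency of A1 to both parallel lines with radius 9.0 puts G and E at S ± 9.0·n: G = (3.430, 8.321), E = (-3.430, -8.321). Equal radii place R and Q the same way about F: R = F + 9.0·n = (25.71, -0.8629), Q = F − 9.0·n = (18.85, -17.50). Then |SQ| = |Q − S| = 25.73.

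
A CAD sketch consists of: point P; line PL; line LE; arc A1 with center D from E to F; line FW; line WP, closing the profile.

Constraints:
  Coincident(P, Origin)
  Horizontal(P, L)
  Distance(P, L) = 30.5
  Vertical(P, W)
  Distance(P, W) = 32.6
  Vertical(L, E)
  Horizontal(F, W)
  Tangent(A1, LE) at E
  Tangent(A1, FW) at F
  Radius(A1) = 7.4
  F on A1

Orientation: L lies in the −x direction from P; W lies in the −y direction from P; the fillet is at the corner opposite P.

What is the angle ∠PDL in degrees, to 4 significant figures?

58.88°

P and W share the same x with |PW| = 32.6 and W on the −y side, so W = (0.000, -32.60). The virtual corner opposite P is at (-30.50, -32.60). The tangent condition forces DE to be normal to LE and the tangent condition forces DF to be normal to FW, with radius 7.4, so the center D sits 7.4 in from both sides at D = (-23.10, -25.20). Then cos ∠PDL = DP·DL / (|DP||DL|), giving 58.88°.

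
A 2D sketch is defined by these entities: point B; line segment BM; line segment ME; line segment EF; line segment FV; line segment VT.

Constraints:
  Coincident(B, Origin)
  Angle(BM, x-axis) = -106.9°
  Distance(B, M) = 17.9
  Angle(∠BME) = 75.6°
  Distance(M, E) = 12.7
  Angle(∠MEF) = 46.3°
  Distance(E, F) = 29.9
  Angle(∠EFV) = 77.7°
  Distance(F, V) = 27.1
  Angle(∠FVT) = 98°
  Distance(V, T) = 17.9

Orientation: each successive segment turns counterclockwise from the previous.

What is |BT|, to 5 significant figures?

33.366

B is at the origin; BM runs at -106.9° with length 17.9, so M = (-5.2036, -17.127). ∠BME = 75.6° gives ME at -2.5000° from the x-axis; with |ME| = 12.7, E = (7.4843, -17.681). ∠MEF = 46.3° gives EF at 131.20° from the x-axis; with |EF| = 29.9, F = (-12.210, 4.8163). ∠EFV = 77.7° gives FV at -126.50° from the x-axis; with |FV| = 27.1, V = (-28.330, -16.968). ∠FVT = 98.0° gives VT at -44.500° from the x-axis; with |VT| = 17.9, T = (-15.563, -29.515). Then |BT| = |T − B| = 33.366.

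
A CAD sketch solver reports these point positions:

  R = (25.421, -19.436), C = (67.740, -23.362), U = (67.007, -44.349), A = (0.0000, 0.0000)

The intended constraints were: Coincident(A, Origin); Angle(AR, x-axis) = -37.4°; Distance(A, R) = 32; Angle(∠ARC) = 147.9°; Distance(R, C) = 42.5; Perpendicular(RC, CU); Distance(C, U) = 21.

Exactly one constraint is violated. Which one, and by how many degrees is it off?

Perpendicular(RC, CU) — off by 3.30°.

A = (0.00, 0.00) ✓; AR at -37.40° ✓; |AR| = 32.00 ✓; ∠ARC = 147.9° ✓; |RC| = 42.50 ✓; ∠(RC, CU) = 86.70° ✗; |CU| = 21.00 ✓.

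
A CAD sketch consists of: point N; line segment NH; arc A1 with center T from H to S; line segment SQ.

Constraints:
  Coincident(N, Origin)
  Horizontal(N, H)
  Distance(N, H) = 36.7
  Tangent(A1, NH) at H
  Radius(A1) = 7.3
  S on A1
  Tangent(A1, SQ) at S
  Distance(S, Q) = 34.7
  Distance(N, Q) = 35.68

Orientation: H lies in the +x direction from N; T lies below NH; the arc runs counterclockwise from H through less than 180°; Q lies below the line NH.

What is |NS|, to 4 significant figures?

30.64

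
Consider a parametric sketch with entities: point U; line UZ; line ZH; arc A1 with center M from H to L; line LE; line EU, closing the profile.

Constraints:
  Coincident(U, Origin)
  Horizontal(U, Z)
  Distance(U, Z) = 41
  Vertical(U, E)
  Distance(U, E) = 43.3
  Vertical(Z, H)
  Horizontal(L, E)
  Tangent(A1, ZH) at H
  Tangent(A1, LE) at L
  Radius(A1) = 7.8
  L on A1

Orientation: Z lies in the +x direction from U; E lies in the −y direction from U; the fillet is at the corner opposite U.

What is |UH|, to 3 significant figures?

54.2

U is at the origin; UZ is horizontal with |UZ| = 41.0 and Z on the +x side, so Z = (41.0, 0.00). U and E share the same x with |UE| = 43.3 and E on the −y side, so E = (0.00, -43.3). The virtual corner opposite U is at (41.0, -43.3). A1 meets ZH tangentially, so MH is at right angles to ZH and since A1 is tangent to LE there, ML ⟂ LE, with radius 7.8, so the center M sits 7.8 in from both sides at M = (33.2, -35.5). That places the tangent points at H = (41.0, -35.5) on ZH and L = (33.2, -43.3) on LE. Then |UH| = |H − U| = 54.2.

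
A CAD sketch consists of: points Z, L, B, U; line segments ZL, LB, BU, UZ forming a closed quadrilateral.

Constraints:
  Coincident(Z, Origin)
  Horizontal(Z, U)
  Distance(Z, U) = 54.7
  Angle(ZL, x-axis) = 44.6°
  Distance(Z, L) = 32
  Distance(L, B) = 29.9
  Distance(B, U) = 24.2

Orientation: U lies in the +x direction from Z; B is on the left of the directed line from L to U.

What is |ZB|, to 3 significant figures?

57.9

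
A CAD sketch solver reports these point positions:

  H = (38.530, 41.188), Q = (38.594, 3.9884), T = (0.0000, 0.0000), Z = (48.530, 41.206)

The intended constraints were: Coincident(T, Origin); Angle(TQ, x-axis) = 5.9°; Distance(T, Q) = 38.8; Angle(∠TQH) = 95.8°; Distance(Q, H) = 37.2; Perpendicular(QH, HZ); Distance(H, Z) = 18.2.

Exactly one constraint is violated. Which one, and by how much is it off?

Distance(H, Z) = 18.2 — off by 8.20.

T = (0.00, 0.00) ✓; TQ at 5.900° ✓; |TQ| = 38.80 ✓; ∠TQH = 95.80° ✓; |QH| = 37.20 ✓; ∠(QH, HZ) = 90.00° ✓; |HZ| = 10.00 ✗.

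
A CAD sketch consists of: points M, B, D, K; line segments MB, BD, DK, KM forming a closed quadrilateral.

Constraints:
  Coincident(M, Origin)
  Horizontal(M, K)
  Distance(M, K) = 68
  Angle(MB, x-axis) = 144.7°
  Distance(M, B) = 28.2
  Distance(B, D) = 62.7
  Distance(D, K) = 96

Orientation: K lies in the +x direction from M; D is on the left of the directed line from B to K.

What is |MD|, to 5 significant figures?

72.576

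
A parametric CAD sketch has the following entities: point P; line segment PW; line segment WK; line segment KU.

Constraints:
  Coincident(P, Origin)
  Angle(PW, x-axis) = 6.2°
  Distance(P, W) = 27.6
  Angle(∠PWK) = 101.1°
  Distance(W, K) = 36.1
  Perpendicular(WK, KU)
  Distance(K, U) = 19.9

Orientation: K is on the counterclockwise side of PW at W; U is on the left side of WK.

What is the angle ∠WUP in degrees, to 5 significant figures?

38.706°

P is at the origin; PW runs at 6.2° with length 27.6, so W = 27.6·(cos 6.2°, sin 6.2°) = (27.439, 2.9808). ∠PWK = 101.1°, so WK runs at 6.2° + (180° − 101.1°) = 85.100° from the x-axis; with |WK| = 36.1, K = W + 36.1·(cos 85.100°, sin 85.100°) = (30.522, 38.949). The perpendicularity gives KU at right angles to WK; with |KU| = 19.9 on the left of WK, U = K + 19.9·(-0.99635, 0.085417) = (10.695, 40.649). Then cos ∠WUP = UW·UP / (|UW||UP|), giving 38.706°.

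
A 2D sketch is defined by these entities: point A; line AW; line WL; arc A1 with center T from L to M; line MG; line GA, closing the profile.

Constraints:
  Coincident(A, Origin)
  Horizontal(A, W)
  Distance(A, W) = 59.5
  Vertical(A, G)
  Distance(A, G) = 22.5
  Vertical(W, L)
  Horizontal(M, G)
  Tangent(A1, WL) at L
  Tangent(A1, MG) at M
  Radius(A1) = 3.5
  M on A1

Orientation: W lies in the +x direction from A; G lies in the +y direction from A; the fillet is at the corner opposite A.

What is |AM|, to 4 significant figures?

60.35

The virtual corner opposite A is at (59.50, 22.50). Since A1 is tangent to WL there, TL ⟂ WL and the tangent condition forces TM to be normal to MG, with radius 3.5, so the center T sits 3.5 in from both sides at T = (56.00, 19.00). That places the tangent points at L = (59.50, 19.00) on WL and M = (56.00, 22.50) on MG. Then |AM| = |M − A| = 60.35.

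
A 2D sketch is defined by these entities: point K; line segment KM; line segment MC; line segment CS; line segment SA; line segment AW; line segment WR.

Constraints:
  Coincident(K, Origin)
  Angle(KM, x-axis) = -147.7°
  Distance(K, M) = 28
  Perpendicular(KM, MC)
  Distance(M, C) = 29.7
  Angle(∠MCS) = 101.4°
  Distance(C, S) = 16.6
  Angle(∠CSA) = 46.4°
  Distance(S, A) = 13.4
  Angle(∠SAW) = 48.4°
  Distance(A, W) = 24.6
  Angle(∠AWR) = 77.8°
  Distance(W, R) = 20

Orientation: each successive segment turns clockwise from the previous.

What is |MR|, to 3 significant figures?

51.7

∠SAW = 48.4° gives AW at 138° from the x-axis; with |AW| = 24.6, W = (-45.9, 24.5). ∠AWR = 77.8° gives WR at 36.3° from the x-axis; with |WR| = 20.0, R = (-29.8, 36.4). Then |MR| = |R − M| = 51.7.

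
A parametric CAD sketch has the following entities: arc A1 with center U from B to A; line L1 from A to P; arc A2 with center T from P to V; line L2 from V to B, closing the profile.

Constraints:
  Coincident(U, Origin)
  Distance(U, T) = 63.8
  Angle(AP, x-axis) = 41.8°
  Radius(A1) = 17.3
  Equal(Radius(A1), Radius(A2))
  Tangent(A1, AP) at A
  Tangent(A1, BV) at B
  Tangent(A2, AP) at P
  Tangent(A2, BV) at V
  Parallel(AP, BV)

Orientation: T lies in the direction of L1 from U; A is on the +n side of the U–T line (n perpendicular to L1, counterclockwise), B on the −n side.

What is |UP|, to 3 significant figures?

66.1

The slot axis is L1's direction at 41.8°, so u = (cos 41.8°, sin 41.8°) = (0.745, 0.667) and n = (−sin 41.8°, cos 41.8°) = (-0.667, 0.745). U is at the origin and T lies 63.8 along u from U, so T = 63.8·u = (47.6, 42.5). Tangency of A1 to both parallel lines with radius 17.3 puts A and B at U ± 17.3·n: A = (-11.5, 12.9), B = (11.5, -12.9). Equal radii place P and V the same way about T: P = T + 17.3·n = (36.0, 55.4), V = T − 17.3·n = (59.1, 29.6). Then |UP| = |P − U| = 66.1.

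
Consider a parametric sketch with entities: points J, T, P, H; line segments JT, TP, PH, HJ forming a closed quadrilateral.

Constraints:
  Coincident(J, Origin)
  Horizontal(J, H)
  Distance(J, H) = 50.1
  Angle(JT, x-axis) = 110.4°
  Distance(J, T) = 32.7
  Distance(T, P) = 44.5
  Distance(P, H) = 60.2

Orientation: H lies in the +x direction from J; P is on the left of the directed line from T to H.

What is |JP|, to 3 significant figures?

60.8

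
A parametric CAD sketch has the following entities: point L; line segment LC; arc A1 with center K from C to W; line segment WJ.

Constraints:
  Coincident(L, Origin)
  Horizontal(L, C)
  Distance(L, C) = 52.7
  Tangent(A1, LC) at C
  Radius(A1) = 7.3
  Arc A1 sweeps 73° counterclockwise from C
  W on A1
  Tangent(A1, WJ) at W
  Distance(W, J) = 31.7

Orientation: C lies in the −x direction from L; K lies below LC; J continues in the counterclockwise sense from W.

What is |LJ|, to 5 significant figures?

77.543

L is at the origin; LC is horizontal with |LC| = 52.7 and C on the −x side, so C = (-52.700, 0.0000). Since A1 is tangent to LC there, KC ⟂ LC, so K = C + (0, -7.3) = (-52.700, -7.3000). On A1, C sits at bearing 90° from K; a 73° counterclockwise sweep puts W at bearing 163°, so W = K + 7.3·(cos 163°, sin 163°) = (-59.681, -5.1657). Tangency of A1 to WJ means the radius KW is perpendicular to WJ, so WJ runs along (−sin 163°, cos 163°); with |WJ| = 31.7, J = (-68.949, -35.481). Then |LJ| = |J − L| = 77.543.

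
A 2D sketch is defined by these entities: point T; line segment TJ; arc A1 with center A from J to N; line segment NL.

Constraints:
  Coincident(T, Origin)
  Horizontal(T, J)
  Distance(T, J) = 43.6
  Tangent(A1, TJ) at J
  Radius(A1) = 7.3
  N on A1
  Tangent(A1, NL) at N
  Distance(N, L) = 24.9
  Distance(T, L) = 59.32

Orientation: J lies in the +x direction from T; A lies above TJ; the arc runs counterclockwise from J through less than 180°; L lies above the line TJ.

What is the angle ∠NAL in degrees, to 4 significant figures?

73.66°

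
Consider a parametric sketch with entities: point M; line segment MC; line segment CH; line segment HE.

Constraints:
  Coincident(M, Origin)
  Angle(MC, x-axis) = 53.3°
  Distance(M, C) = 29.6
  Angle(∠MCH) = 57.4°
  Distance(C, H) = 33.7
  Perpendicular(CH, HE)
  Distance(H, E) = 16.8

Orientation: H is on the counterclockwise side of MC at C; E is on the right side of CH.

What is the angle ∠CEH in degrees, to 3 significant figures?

63.5°

M is at the origin; MC runs at 53.3° with length 29.6, so C = 29.6·(cos 53.3°, sin 53.3°) = (17.7, 23.7). ∠MCH = 57.4°, so CH runs at 53.3° + (180° − 57.4°) = 176° from the x-axis; with |CH| = 33.7, H = C + 33.7·(cos 176°, sin 176°) = (-15.9, 26.1). CH ⟂ HE; with |HE| = 16.8 on the right of CH, E = H + 16.8·(0.0715, 0.997) = (-14.7, 42.9). Then cos ∠CEH = EC·EH / (|EC||EH|), giving 63.5°.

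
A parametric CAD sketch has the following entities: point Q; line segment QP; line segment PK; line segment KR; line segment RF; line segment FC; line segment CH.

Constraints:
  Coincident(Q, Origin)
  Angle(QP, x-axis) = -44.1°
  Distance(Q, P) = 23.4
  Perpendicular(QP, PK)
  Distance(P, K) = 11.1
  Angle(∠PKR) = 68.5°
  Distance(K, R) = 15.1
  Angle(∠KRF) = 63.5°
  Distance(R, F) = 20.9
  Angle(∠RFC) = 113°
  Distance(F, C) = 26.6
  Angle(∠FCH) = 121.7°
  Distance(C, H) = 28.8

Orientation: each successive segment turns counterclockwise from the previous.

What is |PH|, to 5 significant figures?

42.728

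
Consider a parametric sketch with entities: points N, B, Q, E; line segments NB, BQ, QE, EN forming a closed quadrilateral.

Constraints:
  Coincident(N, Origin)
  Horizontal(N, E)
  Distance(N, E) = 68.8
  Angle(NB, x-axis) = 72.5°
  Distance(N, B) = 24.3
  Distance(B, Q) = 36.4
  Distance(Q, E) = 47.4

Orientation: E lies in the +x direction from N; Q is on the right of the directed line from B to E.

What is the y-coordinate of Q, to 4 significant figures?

-9.925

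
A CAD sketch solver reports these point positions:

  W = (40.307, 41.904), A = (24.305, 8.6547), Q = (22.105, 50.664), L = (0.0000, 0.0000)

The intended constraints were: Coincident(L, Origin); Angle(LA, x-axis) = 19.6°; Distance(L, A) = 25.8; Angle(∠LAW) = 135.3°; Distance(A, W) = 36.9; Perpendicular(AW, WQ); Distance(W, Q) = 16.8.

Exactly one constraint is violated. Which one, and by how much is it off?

Distance(W, Q) = 16.8 — off by 3.40.

L = (0.00, 0.00) ✓; LA at 19.60° ✓; |LA| = 25.80 ✓; ∠LAW = 135.3° ✓; |AW| = 36.90 ✓; ∠(AW, WQ) = 90.00° ✓; |WQ| = 20.20 ✗.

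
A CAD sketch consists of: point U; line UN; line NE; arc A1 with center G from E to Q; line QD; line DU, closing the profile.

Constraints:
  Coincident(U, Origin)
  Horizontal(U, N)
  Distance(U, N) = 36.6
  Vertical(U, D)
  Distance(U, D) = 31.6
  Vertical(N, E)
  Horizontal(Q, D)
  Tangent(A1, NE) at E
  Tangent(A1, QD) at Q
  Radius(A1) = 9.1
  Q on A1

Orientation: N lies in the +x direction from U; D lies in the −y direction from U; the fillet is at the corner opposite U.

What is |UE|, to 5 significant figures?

42.963

U is at the origin; UN is horizontal with |UN| = 36.6 and N on the +x side, so N = (36.600, 0.0000). UD is vertical with |UD| = 31.6 and D on the −y side, so D = (0.0000, -31.600). The virtual corner opposite U is at (36.600, -31.600). A1 meets NE tangentially, so GE is at right angles to NE and the tangent condition forces GQ to be normal to QD, with radius 9.1, so the center G sits 9.1 in from both sides at G = (27.500, -22.500). That places the tangent points at E = (36.600, -22.500) on NE and Q = (27.500, -31.600) on QD. Then |UE| = |E − U| = 42.963.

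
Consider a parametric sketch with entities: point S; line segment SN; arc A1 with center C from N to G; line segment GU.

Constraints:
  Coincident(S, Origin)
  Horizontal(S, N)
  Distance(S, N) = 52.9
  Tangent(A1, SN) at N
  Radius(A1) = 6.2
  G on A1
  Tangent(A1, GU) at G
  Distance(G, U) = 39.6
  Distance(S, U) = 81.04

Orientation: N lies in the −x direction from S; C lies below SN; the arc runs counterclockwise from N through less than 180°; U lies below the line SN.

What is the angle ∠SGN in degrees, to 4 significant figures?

33.34°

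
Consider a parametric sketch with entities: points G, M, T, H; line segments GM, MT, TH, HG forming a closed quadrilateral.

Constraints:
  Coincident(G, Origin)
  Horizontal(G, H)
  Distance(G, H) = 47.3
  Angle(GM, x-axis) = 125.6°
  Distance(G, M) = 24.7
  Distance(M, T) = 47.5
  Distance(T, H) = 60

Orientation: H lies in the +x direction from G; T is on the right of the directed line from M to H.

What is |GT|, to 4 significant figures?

27.50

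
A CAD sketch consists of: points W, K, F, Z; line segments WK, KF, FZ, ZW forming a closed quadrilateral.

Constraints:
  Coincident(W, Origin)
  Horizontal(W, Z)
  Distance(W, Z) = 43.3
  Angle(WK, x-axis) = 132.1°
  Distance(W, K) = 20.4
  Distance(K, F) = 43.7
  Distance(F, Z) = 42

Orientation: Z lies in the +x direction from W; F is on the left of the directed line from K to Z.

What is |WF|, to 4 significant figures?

44.34

Checks: |KF| = 43.70 ✓; |FZ| = 42.00 ✓.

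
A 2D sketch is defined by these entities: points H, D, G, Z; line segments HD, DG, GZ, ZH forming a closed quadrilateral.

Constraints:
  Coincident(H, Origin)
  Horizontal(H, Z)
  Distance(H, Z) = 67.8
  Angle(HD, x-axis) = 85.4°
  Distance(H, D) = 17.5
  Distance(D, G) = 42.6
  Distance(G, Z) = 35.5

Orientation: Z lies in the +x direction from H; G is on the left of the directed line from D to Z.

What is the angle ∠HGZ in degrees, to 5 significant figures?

103.18°

H is at the origin; HZ is horizontal with |HZ| = 67.8 and Z in +x, so Z = (67.8, 0). HD runs at 85.4° with |HD| = 17.5, so D = (1.4035, 17.444). G is determined by |DG| = 42.6 and |GZ| = 35.5 together: it lies at the intersection of circle(D, 42.6) and circle(Z, 35.5). With |DZ| = 68.650, the foot of the radical line on DZ is 38.364 from D and the perpendicular offset is √(42.6² − 38.364²) = 18.520. Taking the left-of-DZ solution: G = (43.214, 25.608).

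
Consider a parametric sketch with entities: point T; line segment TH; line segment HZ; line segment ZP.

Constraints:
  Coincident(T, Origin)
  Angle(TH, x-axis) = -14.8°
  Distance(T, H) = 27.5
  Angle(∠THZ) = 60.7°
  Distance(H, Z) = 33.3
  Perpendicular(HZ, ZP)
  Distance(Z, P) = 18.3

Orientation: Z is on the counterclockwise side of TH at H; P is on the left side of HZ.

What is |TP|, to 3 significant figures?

20.6

∠THZ = 60.7°, so HZ runs at -14.8° + (180° − 60.7°) = 104° from the x-axis; with |HZ| = 33.3, Z = H + 33.3·(cos 104°, sin 104°) = (18.2, 25.2). HZ ⟂ ZP; with |ZP| = 18.3 on the left of HZ, P = Z + 18.3·(-0.968, -0.250) = (0.533, 20.6). Then |TP| = |P − T| = 20.6.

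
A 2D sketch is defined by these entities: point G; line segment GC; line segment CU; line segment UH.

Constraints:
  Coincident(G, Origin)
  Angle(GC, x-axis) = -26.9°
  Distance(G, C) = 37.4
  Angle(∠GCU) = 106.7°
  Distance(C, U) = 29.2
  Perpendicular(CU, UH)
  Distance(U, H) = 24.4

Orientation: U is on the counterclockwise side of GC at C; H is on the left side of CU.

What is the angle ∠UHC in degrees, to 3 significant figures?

50.1°

G is at the origin; GC runs at -26.9° with length 37.4, so C = 37.4·(cos -26.9°, sin -26.9°) = (33.4, -16.9). ∠GCU = 106.7°, so CU runs at -26.9° + (180° − 106.7°) = 46.4° from the x-axis; with |CU| = 29.2, U = C + 29.2·(cos 46.4°, sin 46.4°) = (53.5, 4.22). CU ⟂ UH; with |UH| = 24.4 on the left of CU, H = U + 24.4·(-0.724, 0.690) = (35.8, 21.1). Then cos ∠UHC = HU·HC / (|HU||HC|), giving 50.1°.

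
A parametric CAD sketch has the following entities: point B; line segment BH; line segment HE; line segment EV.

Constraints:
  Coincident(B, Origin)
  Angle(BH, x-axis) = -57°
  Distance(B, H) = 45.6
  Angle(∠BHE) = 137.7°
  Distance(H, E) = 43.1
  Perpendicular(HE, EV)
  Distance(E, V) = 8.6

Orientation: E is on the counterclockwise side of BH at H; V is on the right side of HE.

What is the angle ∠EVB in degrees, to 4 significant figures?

62.91°

∠BHE = 137.7°, so HE runs at -57.0° + (180° − 137.7°) = -14.70° from the x-axis; with |HE| = 43.1, E = H + 43.1·(cos -14.70°, sin -14.70°) = (66.52, -49.18). The perpendicularity gives EV at right angles to HE; with |EV| = 8.6 on the right of HE, V = E + 8.6·(-0.2538, -0.9673) = (64.34, -57.50). Then cos ∠EVB = VE·VB / (|VE||VB|), giving 62.91°.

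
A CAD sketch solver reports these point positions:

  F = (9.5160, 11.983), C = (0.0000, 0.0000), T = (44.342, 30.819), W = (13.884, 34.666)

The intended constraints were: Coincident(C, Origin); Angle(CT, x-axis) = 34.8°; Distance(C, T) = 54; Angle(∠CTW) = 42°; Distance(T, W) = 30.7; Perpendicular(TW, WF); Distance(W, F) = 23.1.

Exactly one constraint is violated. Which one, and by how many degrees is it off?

Perpendicular(TW, WF) — off by 3.70°.

C = (0.00, 0.00) ✓; CT at 34.80° ✓; |CT| = 54.00 ✓; ∠CTW = 42.00° ✓; |TW| = 30.70 ✓; ∠(TW, WF) = 86.30° ✗; |WF| = 23.10 ✓.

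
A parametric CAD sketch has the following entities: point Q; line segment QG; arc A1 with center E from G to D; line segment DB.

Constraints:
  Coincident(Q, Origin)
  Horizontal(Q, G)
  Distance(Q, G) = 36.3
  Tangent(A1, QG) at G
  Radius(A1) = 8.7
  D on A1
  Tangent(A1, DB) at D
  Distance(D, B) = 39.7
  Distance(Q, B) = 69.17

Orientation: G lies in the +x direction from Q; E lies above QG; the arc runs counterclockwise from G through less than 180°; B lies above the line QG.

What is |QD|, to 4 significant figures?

45.48

Checks: |QG| = 36.30 ✓; |ED| = 8.700 ✓; ∠(ED, DB) = 90.00° ✓; |DB| = 39.70 ✓; |QB| = 69.17 ✓.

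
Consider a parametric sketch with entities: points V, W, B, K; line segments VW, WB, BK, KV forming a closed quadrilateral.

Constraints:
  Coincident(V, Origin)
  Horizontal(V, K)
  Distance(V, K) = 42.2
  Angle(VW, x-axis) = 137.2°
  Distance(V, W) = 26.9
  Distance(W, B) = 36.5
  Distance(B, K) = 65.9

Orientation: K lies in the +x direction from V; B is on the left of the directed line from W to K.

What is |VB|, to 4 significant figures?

49.68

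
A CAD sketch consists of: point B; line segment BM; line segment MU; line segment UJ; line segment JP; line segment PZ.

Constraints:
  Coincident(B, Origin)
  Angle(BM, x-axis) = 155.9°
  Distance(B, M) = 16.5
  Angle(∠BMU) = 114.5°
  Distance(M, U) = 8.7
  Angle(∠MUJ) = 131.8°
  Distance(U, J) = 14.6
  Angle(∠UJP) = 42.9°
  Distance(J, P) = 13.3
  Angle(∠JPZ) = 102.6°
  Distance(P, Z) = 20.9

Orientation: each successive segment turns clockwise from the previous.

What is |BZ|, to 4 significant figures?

27.72

∠UJP = 42.9° gives JP at -94.90° from the x-axis; with |JP| = 13.3, P = (-5.443, 11.99). ∠JPZ = 102.6° gives PZ at -172.3° from the x-axis; with |PZ| = 20.9, Z = (-26.15, 9.193). Then |BZ| = |Z − B| = 27.72.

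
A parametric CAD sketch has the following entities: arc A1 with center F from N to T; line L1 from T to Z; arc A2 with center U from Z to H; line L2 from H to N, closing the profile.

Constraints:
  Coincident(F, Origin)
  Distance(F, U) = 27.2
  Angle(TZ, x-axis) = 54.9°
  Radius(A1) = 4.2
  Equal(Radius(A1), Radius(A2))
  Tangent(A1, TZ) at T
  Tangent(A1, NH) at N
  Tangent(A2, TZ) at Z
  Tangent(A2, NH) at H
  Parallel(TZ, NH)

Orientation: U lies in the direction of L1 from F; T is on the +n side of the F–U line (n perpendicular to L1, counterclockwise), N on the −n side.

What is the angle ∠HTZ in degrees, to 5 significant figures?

17.162°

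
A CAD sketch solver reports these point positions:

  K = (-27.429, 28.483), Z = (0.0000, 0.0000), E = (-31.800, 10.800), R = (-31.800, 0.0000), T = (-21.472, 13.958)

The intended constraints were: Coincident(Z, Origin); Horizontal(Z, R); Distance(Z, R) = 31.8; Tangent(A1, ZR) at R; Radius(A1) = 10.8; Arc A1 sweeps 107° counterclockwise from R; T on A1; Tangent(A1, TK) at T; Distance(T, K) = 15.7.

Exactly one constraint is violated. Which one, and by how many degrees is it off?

Tangent(A1, TK) at T — off by 5.30°.

Z = (0.00, 0.00) ✓; Z.y = 0.00, R.y = 0.00 ✓; |ZR| = 31.80 ✓; ∠(ER, RZ) = 90.00° ✓; |ER| = 10.80 ✓; bearing(E→T) − bearing(E→R) = 107.0° ✓; |ET| = 10.80 ✓; ∠(ET, TK) = 84.70° ✗; |TK| = 15.70 ✓.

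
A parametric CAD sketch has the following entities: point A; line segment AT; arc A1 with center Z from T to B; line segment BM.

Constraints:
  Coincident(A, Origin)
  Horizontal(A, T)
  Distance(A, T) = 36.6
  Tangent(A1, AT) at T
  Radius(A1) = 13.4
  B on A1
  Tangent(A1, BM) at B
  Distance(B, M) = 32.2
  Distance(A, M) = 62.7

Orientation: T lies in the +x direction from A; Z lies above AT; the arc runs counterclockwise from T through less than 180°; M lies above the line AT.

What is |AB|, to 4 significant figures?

52.36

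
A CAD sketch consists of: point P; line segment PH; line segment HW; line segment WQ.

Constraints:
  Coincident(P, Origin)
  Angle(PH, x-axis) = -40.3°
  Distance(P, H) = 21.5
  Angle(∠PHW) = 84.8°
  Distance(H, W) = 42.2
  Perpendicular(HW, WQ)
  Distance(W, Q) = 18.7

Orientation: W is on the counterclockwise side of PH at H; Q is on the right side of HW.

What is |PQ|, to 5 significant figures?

56.825

∠PHW = 84.8°, so HW runs at -40.3° + (180° − 84.8°) = 54.900° from the x-axis; with |HW| = 42.2, W = H + 42.2·(cos 54.900°, sin 54.900°) = (40.663, 20.620). HW is perpendicular to WQ; with |WQ| = 18.7 on the right of HW, Q = W + 18.7·(0.81815, -0.57501) = (55.962, 9.8673). Then |PQ| = |Q − P| = 56.825.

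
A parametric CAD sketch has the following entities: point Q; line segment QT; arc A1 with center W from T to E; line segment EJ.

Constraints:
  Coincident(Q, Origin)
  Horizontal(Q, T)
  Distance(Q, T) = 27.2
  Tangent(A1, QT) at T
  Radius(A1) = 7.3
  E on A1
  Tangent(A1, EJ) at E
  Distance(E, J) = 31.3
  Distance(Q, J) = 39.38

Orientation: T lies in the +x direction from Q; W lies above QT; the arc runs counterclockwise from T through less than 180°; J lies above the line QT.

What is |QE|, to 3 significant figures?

35.0

Q is at the origin; QT is horizontal with |QT| = 27.2 and T on the +x side, so T = (27.2, 0.00). The tangent condition forces WT to be normal to QT, so W = T + (0, 7.3) = (27.2, 7.30). Since WE ⟂ EJ (tangency), |WJ| = √(7.3² + 31.3²) = 32.1 regardless of where E sits on A1. So J lies on both circle(Q, 39.38) and circle(W, 32.1); the above-QT intersection is J = (14.2, 36.7). E is the foot of the tangent from J: E = (33.0, 11.7).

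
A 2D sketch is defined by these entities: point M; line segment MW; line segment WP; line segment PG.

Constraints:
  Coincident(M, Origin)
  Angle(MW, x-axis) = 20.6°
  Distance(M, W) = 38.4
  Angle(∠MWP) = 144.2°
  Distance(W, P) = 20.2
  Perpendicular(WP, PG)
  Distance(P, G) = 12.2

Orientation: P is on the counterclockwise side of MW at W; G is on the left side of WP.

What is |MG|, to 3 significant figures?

52.4

M is at the origin; MW runs at 20.6° with length 38.4, so W = 38.4·(cos 20.6°, sin 20.6°) = (35.9, 13.5). ∠MWP = 144.2°, so WP runs at 20.6° + (180° − 144.2°) = 56.4° from the x-axis; with |WP| = 20.2, P = W + 20.2·(cos 56.4°, sin 56.4°) = (47.1, 30.3). WP is perpendicular to PG; with |PG| = 12.2 on the left of WP, G = P + 12.2·(-0.833, 0.553) = (37.0, 37.1). Then |MG| = |G − M| = 52.4.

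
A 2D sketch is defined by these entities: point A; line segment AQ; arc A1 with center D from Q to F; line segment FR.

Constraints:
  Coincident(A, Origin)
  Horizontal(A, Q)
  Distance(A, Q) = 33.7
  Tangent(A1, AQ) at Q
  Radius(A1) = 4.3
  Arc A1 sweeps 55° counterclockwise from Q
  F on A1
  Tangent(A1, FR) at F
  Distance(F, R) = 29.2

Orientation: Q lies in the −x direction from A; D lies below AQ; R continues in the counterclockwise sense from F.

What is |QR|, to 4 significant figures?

32.77

A is at the origin; A and Q share the same y with |AQ| = 33.7 and Q on the −x side, so Q = (-33.70, 0.000). Since A1 is tangent to AQ there, DQ ⟂ AQ, so D = Q + (0, -4.3) = (-33.70, -4.300). On A1, Q sits at bearing 90° from D; a 55° counterclockwise sweep puts F at bearing 145°, so F = D + 4.3·(cos 145°, sin 145°) = (-37.22, -1.834). Since A1 is tangent to FR there, DF ⟂ FR, so FR runs along (−sin 145°, cos 145°); with |FR| = 29.2, R = (-53.97, -25.75). Then |QR| = |R − Q| = 32.77.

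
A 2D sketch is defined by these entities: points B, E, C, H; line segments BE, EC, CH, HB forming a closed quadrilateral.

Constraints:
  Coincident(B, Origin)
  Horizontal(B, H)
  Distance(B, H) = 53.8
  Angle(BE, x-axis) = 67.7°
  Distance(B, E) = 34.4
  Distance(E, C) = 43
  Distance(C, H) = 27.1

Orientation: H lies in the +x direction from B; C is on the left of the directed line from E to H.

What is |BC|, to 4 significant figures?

61.99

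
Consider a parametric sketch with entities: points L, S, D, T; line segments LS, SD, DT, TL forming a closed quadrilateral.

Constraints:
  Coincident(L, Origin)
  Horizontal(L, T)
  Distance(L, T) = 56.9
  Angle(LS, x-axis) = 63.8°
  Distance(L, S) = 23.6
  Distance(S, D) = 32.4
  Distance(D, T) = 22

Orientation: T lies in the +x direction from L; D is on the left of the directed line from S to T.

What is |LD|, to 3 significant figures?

45.6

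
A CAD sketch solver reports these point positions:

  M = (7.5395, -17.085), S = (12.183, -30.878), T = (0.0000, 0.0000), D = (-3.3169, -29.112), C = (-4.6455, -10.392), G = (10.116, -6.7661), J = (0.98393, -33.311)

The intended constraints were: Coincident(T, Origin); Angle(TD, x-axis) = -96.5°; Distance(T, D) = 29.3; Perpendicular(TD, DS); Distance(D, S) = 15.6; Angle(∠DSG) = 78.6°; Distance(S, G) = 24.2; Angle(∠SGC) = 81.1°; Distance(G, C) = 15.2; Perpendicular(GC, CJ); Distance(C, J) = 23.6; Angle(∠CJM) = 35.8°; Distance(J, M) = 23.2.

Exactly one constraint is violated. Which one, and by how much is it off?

Distance(J, M) = 23.2 — off by 5.70.

T = (0.00, 0.00) ✓; TD at -96.50° ✓; |TD| = 29.30 ✓; ∠(TD, DS) = 90.00° ✓; |DS| = 15.60 ✓; ∠DSG = 78.60° ✓; |SG| = 24.20 ✓; ∠SGC = 81.10° ✓; |GC| = 15.20 ✓; ∠(GC, CJ) = 90.00° ✓; |CJ| = 23.60 ✓; ∠CJM = 35.80° ✓; |JM| = 17.50 ✗.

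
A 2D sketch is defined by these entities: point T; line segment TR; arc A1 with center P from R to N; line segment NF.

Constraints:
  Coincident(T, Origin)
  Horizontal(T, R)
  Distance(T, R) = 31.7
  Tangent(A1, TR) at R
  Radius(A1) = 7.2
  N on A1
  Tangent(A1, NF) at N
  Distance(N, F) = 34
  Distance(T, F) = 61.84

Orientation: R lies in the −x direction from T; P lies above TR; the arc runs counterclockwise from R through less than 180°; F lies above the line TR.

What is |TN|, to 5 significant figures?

29.054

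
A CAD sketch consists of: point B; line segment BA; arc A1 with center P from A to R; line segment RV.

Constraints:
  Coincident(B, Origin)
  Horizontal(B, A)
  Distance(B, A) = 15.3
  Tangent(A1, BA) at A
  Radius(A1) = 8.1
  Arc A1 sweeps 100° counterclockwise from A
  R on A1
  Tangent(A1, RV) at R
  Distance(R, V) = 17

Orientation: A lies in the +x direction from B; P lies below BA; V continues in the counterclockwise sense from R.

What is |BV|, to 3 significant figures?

28.2

B is at the origin; B and A share the same y with |BA| = 15.3 and A on the +x side, so A = (15.3, 0.00). Since A1 is tangent to BA there, PA ⟂ BA, so P = A + (0, -8.1) = (15.3, -8.10). On A1, A sits at bearing 90° from P; a 100° counterclockwise sweep puts R at bearing 190°, so R = P + 8.1·(cos 190°, sin 190°) = (7.32, -9.51). Tangency of A1 to RV means the radius PR is perpendicular to RV, so RV runs along (−sin 190°, cos 190°); with |RV| = 17.0, V = (10.3, -26.2). Then |BV| = |V − B| = 28.2.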